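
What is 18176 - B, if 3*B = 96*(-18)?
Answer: 18752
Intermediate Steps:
B = -576 (B = (96*(-18))/3 = (1/3)*(-1728) = -576)
18176 - B = 18176 - 1*(-576) = 18176 + 576 = 18752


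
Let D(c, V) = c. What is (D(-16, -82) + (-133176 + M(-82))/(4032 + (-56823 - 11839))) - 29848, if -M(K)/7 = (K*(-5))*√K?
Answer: -964988572/32315 + 287*I*√82/6463 ≈ -29862.0 + 0.40212*I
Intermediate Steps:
M(K) = 35*K^(3/2) (M(K) = -7*K*(-5)*√K = -7*(-5*K)*√K = -(-35)*K^(3/2) = 35*K^(3/2))
(D(-16, -82) + (-133176 + M(-82))/(4032 + (-56823 - 11839))) - 29848 = (-16 + (-133176 + 35*(-82)^(3/2))/(4032 + (-56823 - 11839))) - 29848 = (-16 + (-133176 + 35*(-82*I*√82))/(4032 - 68662)) - 29848 = (-16 + (-133176 - 2870*I*√82)/(-64630)) - 29848 = (-16 + (-133176 - 2870*I*√82)*(-1/64630)) - 29848 = (-16 + (66588/32315 + 287*I*√82/6463)) - 29848 = (-450452/32315 + 287*I*√82/6463) - 29848 = -964988572/32315 + 287*I*√82/6463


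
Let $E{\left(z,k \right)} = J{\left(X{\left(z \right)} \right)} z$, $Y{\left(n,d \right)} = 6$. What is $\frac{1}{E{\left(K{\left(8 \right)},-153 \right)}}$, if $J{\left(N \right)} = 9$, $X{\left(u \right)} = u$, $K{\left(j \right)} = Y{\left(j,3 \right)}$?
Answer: $\frac{1}{54} \approx 0.018519$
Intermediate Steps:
$K{\left(j \right)} = 6$
$E{\left(z,k \right)} = 9 z$
$\frac{1}{E{\left(K{\left(8 \right)},-153 \right)}} = \frac{1}{9 \cdot 6} = \frac{1}{54}$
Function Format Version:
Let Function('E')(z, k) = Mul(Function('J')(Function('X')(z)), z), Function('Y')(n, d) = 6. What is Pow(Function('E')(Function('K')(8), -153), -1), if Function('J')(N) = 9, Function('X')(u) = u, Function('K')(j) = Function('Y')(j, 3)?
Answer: Rational(1, 54) ≈ 0.018519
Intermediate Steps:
Function('K')(j) = 6
Function('E')(z, k) = Mul(9, z)
Pow(Function('E')(Function('K')(8), -153), -1) = Pow(Mul(9, 6), -1) = Pow(54, -1) = Rational(1, 54)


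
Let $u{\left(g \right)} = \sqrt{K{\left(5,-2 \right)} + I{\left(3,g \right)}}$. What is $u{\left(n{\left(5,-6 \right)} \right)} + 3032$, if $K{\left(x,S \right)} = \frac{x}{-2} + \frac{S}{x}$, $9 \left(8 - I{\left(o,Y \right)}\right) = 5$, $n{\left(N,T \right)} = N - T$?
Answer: $3032 + \frac{\sqrt{4090}}{30} \approx 3034.1$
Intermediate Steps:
$I{\left(o,Y \right)} = \frac{67}{9}$ ($I{\left(o,Y \right)} = 8 - \frac{5}{9} = \frac{67}{9}$)
$K{\left(x,S \right)} = - \frac{x}{2} + \frac{S}{x}$ ($K{\left(x,S \right)} = x \left(- \frac{1}{2}\right) + \frac{S}{x} = - \frac{x}{2} + \frac{S}{x}$)
$u{\left(g \right)} = \frac{\sqrt{4090}}{30}$ ($u{\left(g \right)} = \sqrt{\left(\left(- \frac{1}{2}\right) 5 - \frac{2}{5}\right) + \frac{67}{9}} = \sqrt{\left(- \frac{5}{2} - \frac{2}{5}\right) + \frac{67}{9}} = \sqrt{- \frac{29}{10} + \frac{67}{9}} = \sqrt{\frac{409}{90}} = \frac{\sqrt{4090}}{30}$)
$u{\left(n{\left(5,-6 \right)} \right)} + 3032 = \frac{\sqrt{4090}}{30} + 3032 = 3032 + \frac{\sqrt{4090}}{30}$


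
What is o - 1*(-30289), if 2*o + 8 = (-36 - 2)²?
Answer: 31007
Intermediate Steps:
o = 718 (o = -4 + (-36 - 2)²/2 = -4 + (½)*(-38)² = -4 + (½)*1444 = -4 + 722 = 718)
o - 1*(-30289) = 718 - 1*(-30289) = 718 + 30289 = 31007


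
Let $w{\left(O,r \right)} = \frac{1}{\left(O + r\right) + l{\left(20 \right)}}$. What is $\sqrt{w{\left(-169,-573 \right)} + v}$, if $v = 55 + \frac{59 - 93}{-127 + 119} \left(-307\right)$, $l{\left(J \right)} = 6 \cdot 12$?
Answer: $\frac{i \sqrt{561013445}}{670} \approx 35.352 i$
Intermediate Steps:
$l{\left(J \right)} = 72$
$v = - \frac{4999}{4}$ ($v = 55 + - \frac{34}{-8} \left(-307\right) = 55 + \left(-34\right) \left(- \frac{1}{8}\right) \left(-307\right) = 55 + \frac{17}{4} \left(-307\right) = 55 - \frac{5219}{4} = - \frac{4999}{4} \approx -1249.8$)
$w{\left(O,r \right)} = \frac{1}{72 + O + r}$ ($w{\left(O,r \right)} = \frac{1}{\left(O + r\right) + 72} = \frac{1}{72 + O + r}$)
$\sqrt{w{\left(-169,-573 \right)} + v} = \sqrt{\frac{1}{72 - 169 - 573} - \frac{4999}{4}} = \sqrt{\frac{1}{-670} - \frac{4999}{4}} = \sqrt{- \frac{1}{670} - \frac{4999}{4}} = \sqrt{- \frac{1674667}{1340}} = \frac{i \sqrt{561013445}}{670}$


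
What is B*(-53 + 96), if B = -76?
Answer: -3268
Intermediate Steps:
B*(-53 + 96) = -76*(-53 + 96) = -76*43 = -3268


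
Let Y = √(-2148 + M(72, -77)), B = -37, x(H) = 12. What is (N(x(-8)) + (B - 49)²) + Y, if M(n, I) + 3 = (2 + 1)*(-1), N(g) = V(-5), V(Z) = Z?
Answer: 7391 + I*√2154 ≈ 7391.0 + 46.411*I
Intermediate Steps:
N(g) = -5
M(n, I) = -6 (M(n, I) = -3 + (2 + 1)*(-1) = -3 + 3*(-1) = -3 - 3 = -6)
Y = I*√2154 (Y = √(-2148 - 6) = √(-2154) = I*√2154 ≈ 46.411*I)
(N(x(-8)) + (B - 49)²) + Y = (-5 + (-37 - 49)²) + I*√2154 = (-5 + (-86)²) + I*√2154 = (-5 + 7396) + I*√2154 = 7391 + I*√2154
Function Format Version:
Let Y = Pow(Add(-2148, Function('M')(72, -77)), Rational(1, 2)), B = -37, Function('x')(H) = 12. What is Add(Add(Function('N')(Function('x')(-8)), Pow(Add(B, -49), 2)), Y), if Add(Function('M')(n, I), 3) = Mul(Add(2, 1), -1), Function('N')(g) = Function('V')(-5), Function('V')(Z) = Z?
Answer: Add(7391, Mul(I, Pow(2154, Rational(1, 2)))) ≈ Add(7391.0, Mul(46.411, I))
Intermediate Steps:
Function('N')(g) = -5
Function('M')(n, I) = -6 (Function('M')(n, I) = Add(-3, Mul(Add(2, 1), -1)) = Add(-3, Mul(3, -1)) = Add(-3, -3) = -6)
Y = Mul(I, Pow(2154, Rational(1, 2))) (Y = Pow(Add(-2148, -6), Rational(1, 2)) = Pow(-2154, Rational(1, 2)) = Mul(I, Pow(2154, Rational(1, 2))) ≈ Mul(46.411, I))
Add(Add(Function('N')(Function('x')(-8)), Pow(Add(B, -49), 2)), Y) = Add(Add(-5, Pow(Add(-37, -49), 2)), Mul(I, Pow(2154, Rational(1, 2)))) = Add(Add(-5, Pow(-86, 2)), Mul(I, Pow(2154, Rational(1, 2)))) = Add(Add(-5, 7396), Mul(I, Pow(2154, Rational(1, 2)))) = Add(7391, Mul(I, Pow(2154, Rational(1, 2))))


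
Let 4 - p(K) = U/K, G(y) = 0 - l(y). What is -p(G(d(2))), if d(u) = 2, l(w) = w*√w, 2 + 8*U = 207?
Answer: -4 - 205*√2/32 ≈ -13.060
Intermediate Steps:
U = 205/8 (U = -¼ + (⅛)*207 = -¼ + 207/8 = 205/8 ≈ 25.625)
l(w) = w^(3/2)
G(y) = -y^(3/2) (G(y) = 0 - y^(3/2) = -y^(3/2))
p(K) = 4 - 205/(8*K)
-p(G(d(2))) = -(4 - 205*(-√2/4)/8) = -(4 - (-205)*√2/32) = -(4 + 205*√2/32) = -4 - 205*√2/32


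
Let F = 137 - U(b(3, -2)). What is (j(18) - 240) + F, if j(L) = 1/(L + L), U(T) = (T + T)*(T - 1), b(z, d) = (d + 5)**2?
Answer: -8891/36 ≈ -246.97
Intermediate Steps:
b(z, d) = (5 + d)**2
U(T) = 2*T*(-1 + T) (U(T) = (2*T)*(-1 + T) = 2*T*(-1 + T))
j(L) = 1/(2*L)
F = -7 (F = 137 - 2*(5 - 2)**2*(-1 + (5 - 2)**2) = 137 - 2*3**2*(-1 + 3**2) = 137 - 2*9*(-1 + 9) = 137 - 2*9*8 = 137 - 1*144 = 137 - 144 = -7)
(j(18) - 240) + F = ((1/2)/18 - 240) - 7 = ((1/2)*(1/18) - 240) - 7 = (1/36 - 240) - 7 = -8639/36 - 7 = -8891/36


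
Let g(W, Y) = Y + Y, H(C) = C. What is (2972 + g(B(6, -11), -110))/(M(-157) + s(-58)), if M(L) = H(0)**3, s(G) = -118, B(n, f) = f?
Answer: -1376/59 ≈ -23.322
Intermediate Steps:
M(L) = 0 (M(L) = 0**3 = 0)
g(W, Y) = 2*Y
(2972 + g(B(6, -11), -110))/(M(-157) + s(-58)) = (2972 + 2*(-110))/(0 - 118) = (2972 - 220)/(-118) = 2752*(-1/118) = -1376/59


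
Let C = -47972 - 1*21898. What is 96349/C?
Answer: -96349/69870 ≈ -1.3790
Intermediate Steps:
C = -69870 (C = -47972 - 21898 = -69870)
96349/C = 96349/(-69870) = 96349*(-1/69870) = -96349/69870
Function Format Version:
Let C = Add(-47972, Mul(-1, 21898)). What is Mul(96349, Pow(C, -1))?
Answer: Rational(-96349, 69870) ≈ -1.3790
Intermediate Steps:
C = -69870 (C = Add(-47972, -21898) = -69870)
Mul(96349, Pow(C, -1)) = Mul(96349, Pow(-69870, -1)) = Mul(96349, Rational(-1, 69870)) = Rational(-96349, 69870)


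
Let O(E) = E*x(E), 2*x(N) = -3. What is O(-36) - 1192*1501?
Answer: -1789138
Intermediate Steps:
x(N) = -3/2 (x(N) = (½)*(-3) = -3/2)
O(E) = -3*E/2 (O(E) = E*(-3/2) = -3*E/2)
O(-36) - 1192*1501 = -3/2*(-36) - 1192*1501 = 54 - 1789192 = -1789138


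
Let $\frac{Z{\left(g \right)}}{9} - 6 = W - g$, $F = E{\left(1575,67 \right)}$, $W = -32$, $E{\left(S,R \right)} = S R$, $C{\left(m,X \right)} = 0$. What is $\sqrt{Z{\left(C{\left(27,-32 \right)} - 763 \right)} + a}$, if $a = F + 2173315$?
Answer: $\sqrt{2285473} \approx 1511.8$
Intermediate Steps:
$E{\left(S,R \right)} = R S$
$F = 105525$ ($F = 67 \cdot 1575 = 105525$)
$Z{\left(g \right)} = -234 - 9 g$ ($Z{\left(g \right)} = 54 + 9 \left(-32 - g\right) = 54 - \left(288 + 9 g\right) = -234 - 9 g$)
$a = 2278840$ ($a = 105525 + 2173315 = 2278840$)
$\sqrt{Z{\left(C{\left(27,-32 \right)} - 763 \right)} + a} = \sqrt{\left(-234 - 9 \left(0 - 763\right)\right) + 2278840} = \sqrt{\left(-234 - -6867\right) + 2278840} = \sqrt{\left(-234 + 6867\right) + 2278840} = \sqrt{6633 + 2278840} = \sqrt{2285473}$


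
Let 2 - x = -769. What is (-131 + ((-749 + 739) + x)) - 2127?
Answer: -1497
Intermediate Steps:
x = 771 (x = 2 - 1*(-769) = 2 + 769 = 771)
(-131 + ((-749 + 739) + x)) - 2127 = (-131 + ((-749 + 739) + 771)) - 2127 = (-131 + (-10 + 771)) - 2127 = (-131 + 761) - 2127 = 630 - 2127 = -1497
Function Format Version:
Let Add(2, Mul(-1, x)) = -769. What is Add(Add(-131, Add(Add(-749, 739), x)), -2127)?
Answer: -1497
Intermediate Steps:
x = 771 (x = Add(2, Mul(-1, -769)) = Add(2, 769) = 771)
Add(Add(-131, Add(Add(-749, 739), x)), -2127) = Add(Add(-131, Add(Add(-749, 739), 771)), -2127) = Add(Add(-131, Add(-10, 771)), -2127) = Add(Add(-131, 761), -2127) = Add(630, -2127) = -1497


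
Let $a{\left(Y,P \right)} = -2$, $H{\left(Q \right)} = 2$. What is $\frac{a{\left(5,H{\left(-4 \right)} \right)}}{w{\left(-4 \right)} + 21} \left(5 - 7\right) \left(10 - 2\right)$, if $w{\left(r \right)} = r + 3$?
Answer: $\frac{8}{5} \approx 1.6$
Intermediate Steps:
$w{\left(r \right)} = 3 + r$
$\frac{a{\left(5,H{\left(-4 \right)} \right)}}{w{\left(-4 \right)} + 21} \left(5 - 7\right) \left(10 - 2\right) = \frac{1}{\left(3 - 4\right) + 21} \left(-2\right) \left(5 - 7\right) \left(10 - 2\right) = \frac{1}{-1 + 21} \left(-2\right) \left(\left(-2\right) 8\right) = \frac{1}{20} \left(-2\right) \left(-16\right) = \left(- \frac{1}{10}\right) \left(-16\right) = \frac{8}{5}$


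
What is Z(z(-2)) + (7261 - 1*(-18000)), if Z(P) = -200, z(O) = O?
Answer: 25061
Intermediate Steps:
Z(z(-2)) + (7261 - 1*(-18000)) = -200 + (7261 - 1*(-18000)) = -200 + (7261 + 18000) = -200 + 25261 = 25061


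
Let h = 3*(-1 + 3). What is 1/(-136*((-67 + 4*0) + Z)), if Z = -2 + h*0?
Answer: 1/9384 ≈ 0.00010656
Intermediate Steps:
h = 6 (h = 3*2 = 6)
Z = -2 (Z = -2 + 6*0 = -2 + 0 = -2)
1/(-136*((-67 + 4*0) + Z)) = 1/(-136*((-67 + 4*0) - 2)) = 1/(-136*((-67 + 0) - 2)) = 1/(-136*(-67 - 2)) = 1/(-136*(-69)) = 1/9384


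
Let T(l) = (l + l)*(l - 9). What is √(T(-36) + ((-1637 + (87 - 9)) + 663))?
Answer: 2*√586 ≈ 48.415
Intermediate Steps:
T(l) = 2*l*(-9 + l) (T(l) = (2*l)*(-9 + l) = 2*l*(-9 + l))
√(T(-36) + ((-1637 + (87 - 9)) + 663)) = √(2*(-36)*(-9 - 36) + ((-1637 + (87 - 9)) + 663)) = √(2*(-36)*(-45) + ((-1637 + 78) + 663)) = √(3240 + (-1559 + 663)) = √(3240 - 896) = √2344 = 2*√586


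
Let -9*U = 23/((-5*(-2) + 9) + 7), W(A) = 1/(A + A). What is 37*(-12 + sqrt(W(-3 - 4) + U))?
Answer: -444 + 37*I*sqrt(12649)/273 ≈ -444.0 + 15.243*I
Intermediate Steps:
W(A) = 1/(2*A)
U = -23/234 (U = -23/(9*((-5*(-2) + 9) + 7)) = -23/(9*((10 + 9) + 7)) = -23/(9*(19 + 7)) = -23/(9*26) = -1/9*23/26 = -23/234 ≈ -0.098291)
37*(-12 + sqrt(W(-3 - 4) + U)) = 37*(-12 + sqrt(1/(2*(-3 - 4)) - 23/234)) = 37*(-12 + sqrt((1/2)/(-7) - 23/234)) = 37*(-12 + sqrt((1/2)*(-1/7) - 23/234)) = 37*(-12 + sqrt(-1/14 - 23/234)) = 37*(-12 + sqrt(-139/819)) = 37*(-12 + I*sqrt(12649)/273) = -444 + 37*I*sqrt(12649)/273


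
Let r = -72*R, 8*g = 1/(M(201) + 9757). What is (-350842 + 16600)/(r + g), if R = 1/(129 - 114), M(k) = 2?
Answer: 130474707120/1873723 ≈ 69634.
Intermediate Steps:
R = 1/15 ≈ 0.066667
g = 1/78072 (g = 1/(8*(2 + 9757)) = (⅛)/9759 = (⅛)*(1/9759) = 1/78072 ≈ 1.2809e-5)
r = -24/5 (r = -72*1/15 = -24/5 ≈ -4.8000)
(-350842 + 16600)/(r + g) = (-350842 + 16600)/(-24/5 + 1/78072) = -334242/(-1873723/390360) = -334242*(-390360/1873723) = 130474707120/1873723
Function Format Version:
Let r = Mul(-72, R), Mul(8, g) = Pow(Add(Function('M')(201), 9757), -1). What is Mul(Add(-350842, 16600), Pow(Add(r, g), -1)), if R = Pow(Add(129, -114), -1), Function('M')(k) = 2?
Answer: Rational(130474707120, 1873723) ≈ 69634.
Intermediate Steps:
R = Rational(1, 15) (R = Pow(15, -1) = Rational(1, 15) ≈ 0.066667)
g = Rational(1, 78072) (g = Mul(Rational(1, 8), Pow(Add(2, 9757), -1)) = Mul(Rational(1, 8), Pow(9759, -1)) = Mul(Rational(1, 8), Rational(1, 9759)) = Rational(1, 78072) ≈ 1.2809e-5)
r = Rational(-24, 5) (r = Mul(-72, Rational(1, 15)) = Rational(-24, 5) ≈ -4.8000)
Mul(Add(-350842, 16600), Pow(Add(r, g), -1)) = Mul(Add(-350842, 16600), Pow(Add(Rational(-24, 5), Rational(1, 78072)), -1)) = Mul(-334242, Pow(Rational(-1873723, 390360), -1)) = Mul(-334242, Rational(-390360, 1873723)) = Rational(130474707120, 1873723)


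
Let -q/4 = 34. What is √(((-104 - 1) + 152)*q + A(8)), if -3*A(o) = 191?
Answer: I*√58101/3 ≈ 80.347*I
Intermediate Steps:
q = -136 (q = -4*34 = -136)
A(o) = -191/3 (A(o) = -⅓*191 = -191/3)
√(((-104 - 1) + 152)*q + A(8)) = √(((-104 - 1) + 152)*(-136) - 191/3) = √((-105 + 152)*(-136) - 191/3) = √(47*(-136) - 191/3) = √(-6392 - 191/3) = √(-19367/3) = I*√58101/3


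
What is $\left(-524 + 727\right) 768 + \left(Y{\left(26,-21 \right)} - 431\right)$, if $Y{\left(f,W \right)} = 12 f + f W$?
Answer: $155239$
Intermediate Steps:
$Y{\left(f,W \right)} = 12 f + W f$
$\left(-524 + 727\right) 768 + \left(Y{\left(26,-21 \right)} - 431\right) = \left(-524 + 727\right) 768 + \left(26 \left(12 - 21\right) - 431\right) = 203 \cdot 768 + \left(26 \left(-9\right) - 431\right) = 155904 - 665 = 155239$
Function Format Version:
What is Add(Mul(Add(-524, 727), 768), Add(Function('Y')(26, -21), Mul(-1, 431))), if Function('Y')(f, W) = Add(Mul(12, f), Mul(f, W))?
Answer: 155239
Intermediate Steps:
Function('Y')(f, W) = Add(Mul(12, f), Mul(W, f))
Add(Mul(Add(-524, 727), 768), Add(Function('Y')(26, -21), Mul(-1, 431))) = Add(Mul(Add(-524, 727), 768), Add(Mul(26, Add(12, -21)), Mul(-1, 431))) = Add(Mul(203, 768), Add(Mul(26, -9), -431)) = Add(155904, Add(-234, -431)) = Add(155904, -665) = 155239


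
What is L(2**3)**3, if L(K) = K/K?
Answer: 1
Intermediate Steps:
L(K) = 1
L(2**3)**3 = 1**3 = 1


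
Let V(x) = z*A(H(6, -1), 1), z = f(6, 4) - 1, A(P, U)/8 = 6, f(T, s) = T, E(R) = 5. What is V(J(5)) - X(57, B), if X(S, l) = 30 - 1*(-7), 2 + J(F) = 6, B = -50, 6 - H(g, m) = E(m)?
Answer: 203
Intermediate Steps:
H(g, m) = 1 (H(g, m) = 6 - 1*5 = 6 - 5 = 1)
A(P, U) = 48 (A(P, U) = 8*6 = 48)
J(F) = 4 (J(F) = -2 + 6 = 4)
z = 5 (z = 6 - 1 = 5)
X(S, l) = 37 (X(S, l) = 30 + 7 = 37)
V(x) = 240 (V(x) = 5*48 = 240)
V(J(5)) - X(57, B) = 240 - 1*37 = 240 - 37 = 203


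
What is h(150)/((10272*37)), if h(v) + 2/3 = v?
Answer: 14/35631 ≈ 0.00039292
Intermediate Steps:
h(v) = -2/3 + v
h(150)/((10272*37)) = (-2/3 + 150)/((10272*37)) = (448/3)/380064 = (448/3)*(1/380064) = 14/35631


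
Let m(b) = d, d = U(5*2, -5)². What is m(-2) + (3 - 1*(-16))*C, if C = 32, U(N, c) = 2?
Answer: 612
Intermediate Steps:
d = 4 (d = 2² = 4)
m(b) = 4
m(-2) + (3 - 1*(-16))*C = 4 + (3 - 1*(-16))*32 = 4 + (3 + 16)*32 = 4 + 19*32 = 4 + 608 = 612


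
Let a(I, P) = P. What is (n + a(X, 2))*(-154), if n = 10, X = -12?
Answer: -1848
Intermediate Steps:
(n + a(X, 2))*(-154) = (10 + 2)*(-154) = 12*(-154) = -1848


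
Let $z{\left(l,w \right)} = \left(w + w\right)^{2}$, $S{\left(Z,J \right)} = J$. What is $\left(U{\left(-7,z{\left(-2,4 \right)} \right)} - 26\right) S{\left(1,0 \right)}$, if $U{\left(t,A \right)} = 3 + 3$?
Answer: $0$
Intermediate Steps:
$z{\left(l,w \right)} = 4 w^{2}$ ($z{\left(l,w \right)} = \left(2 w\right)^{2} = 4 w^{2}$)
$U{\left(t,A \right)} = 6$
$\left(U{\left(-7,z{\left(-2,4 \right)} \right)} - 26\right) S{\left(1,0 \right)} = \left(6 - 26\right) 0 = \left(-20\right) 0 = 0$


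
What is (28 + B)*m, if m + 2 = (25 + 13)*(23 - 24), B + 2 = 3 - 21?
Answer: -320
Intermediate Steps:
B = -20 (B = -2 + (3 - 21) = -2 - 18 = -20)
m = -40 (m = -2 + (25 + 13)*(23 - 24) = -2 + 38*(-1) = -2 - 38 = -40)
(28 + B)*m = (28 - 20)*(-40) = 8*(-40) = -320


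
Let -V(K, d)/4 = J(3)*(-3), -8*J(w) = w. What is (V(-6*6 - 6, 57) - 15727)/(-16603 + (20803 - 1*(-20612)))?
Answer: -31463/49624 ≈ -0.63403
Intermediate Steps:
J(w) = -w/8
V(K, d) = -9/2 (V(K, d) = -4*(-1/8*3)*(-3) = -(-3)*(-3)/2 = -4*9/8 = -9/2)
(V(-6*6 - 6, 57) - 15727)/(-16603 + (20803 - 1*(-20612))) = (-9/2 - 15727)/(-16603 + (20803 - 1*(-20612))) = -31463/(2*(-16603 + (20803 + 20612))) = -31463/(2*(-16603 + 41415)) = -31463/2/24812 = -31463/2*1/24812 = -31463/49624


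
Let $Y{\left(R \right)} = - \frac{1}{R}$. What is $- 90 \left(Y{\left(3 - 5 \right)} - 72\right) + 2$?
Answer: $6437$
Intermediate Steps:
$- 90 \left(Y{\left(3 - 5 \right)} - 72\right) + 2 = - 90 \left(- \frac{1}{3 - 5} - 72\right) + 2 = - 90 \left(- \frac{1}{-2} - 72\right) + 2 = - 90 \left(\left(-1\right) \left(- \frac{1}{2}\right) - 72\right) + 2 = - 90 \left(\frac{1}{2} - 72\right) + 2 = \left(-90\right) \left(- \frac{143}{2}\right) + 2 = 6435 + 2 = 6437$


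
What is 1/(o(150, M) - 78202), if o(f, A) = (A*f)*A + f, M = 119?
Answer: 1/2046098 ≈ 4.8874e-7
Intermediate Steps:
o(f, A) = f + f*A² (o(f, A) = f*A² + f = f + f*A²)
1/(o(150, M) - 78202) = 1/(150*(1 + 119²) - 78202) = 1/(150*(1 + 14161) - 78202) = 1/(150*14162 - 78202) = 1/(2124300 - 78202) = 1/2046098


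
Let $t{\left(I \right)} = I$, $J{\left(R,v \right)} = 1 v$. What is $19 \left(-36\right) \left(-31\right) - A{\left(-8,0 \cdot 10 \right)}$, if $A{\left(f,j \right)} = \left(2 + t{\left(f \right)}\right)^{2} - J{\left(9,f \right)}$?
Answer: $21160$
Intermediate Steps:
$J{\left(R,v \right)} = v$
$A{\left(f,j \right)} = \left(2 + f\right)^{2} - f$
$19 \left(-36\right) \left(-31\right) - A{\left(-8,0 \cdot 10 \right)} = 19 \left(-36\right) \left(-31\right) - \left(\left(2 - 8\right)^{2} - -8\right) = \left(-684\right) \left(-31\right) - \left(\left(-6\right)^{2} + 8\right) = 21204 - \left(36 + 8\right) = 21204 - 44 = 21160$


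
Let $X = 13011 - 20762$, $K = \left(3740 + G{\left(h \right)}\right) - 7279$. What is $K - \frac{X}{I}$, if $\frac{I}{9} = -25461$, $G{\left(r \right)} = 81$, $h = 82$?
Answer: $- \frac{34452391}{9963} \approx -3458.0$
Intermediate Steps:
$I = -229149$ ($I = 9 \left(-25461\right) = -229149$)
$K = -3458$ ($K = \left(3740 + 81\right) - 7279 = 3821 - 7279 = -3458$)
$X = -7751$ ($X = 13011 - 20762 = -7751$)
$K - \frac{X}{I} = -3458 - - \frac{7751}{-229149} = -3458 - \left(-7751\right) \left(- \frac{1}{229149}\right) = -3458 - \frac{337}{9963} = - \frac{34452391}{9963}$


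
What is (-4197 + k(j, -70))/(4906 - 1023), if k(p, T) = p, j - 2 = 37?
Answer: -378/353 ≈ -1.0708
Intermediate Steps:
j = 39 (j = 2 + 37 = 39)
(-4197 + k(j, -70))/(4906 - 1023) = (-4197 + 39)/(4906 - 1023) = -4158/3883 = -4158*1/3883 = -378/353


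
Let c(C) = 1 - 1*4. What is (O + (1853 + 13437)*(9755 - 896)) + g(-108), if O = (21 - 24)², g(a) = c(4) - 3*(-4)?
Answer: 135454128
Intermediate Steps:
c(C) = -3 (c(C) = 1 - 4 = -3)
g(a) = 9 (g(a) = -3 - 3*(-4) = -3 + 12 = 9)
O = 9 (O = (-3)² = 9)
(O + (1853 + 13437)*(9755 - 896)) + g(-108) = (9 + (1853 + 13437)*(9755 - 896)) + 9 = (9 + 15290*8859) + 9 = (9 + 135454110) + 9 = 135454119 + 9 = 135454128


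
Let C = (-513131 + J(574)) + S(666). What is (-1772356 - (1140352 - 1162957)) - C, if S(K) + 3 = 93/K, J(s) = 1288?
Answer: -274814941/222 ≈ -1.2379e+6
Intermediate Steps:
S(K) = -3 + 93/K
C = -113629781/222 (C = (-513131 + 1288) + (-3 + 93/666) = -511843 + (-3 + 93*(1/666)) = -511843 + (-3 + 31/222) = -511843 - 635/222 = -113629781/222 ≈ -5.1185e+5)
(-1772356 - (1140352 - 1162957)) - C = (-1772356 - (1140352 - 1162957)) - 1*(-113629781/222) = (-1772356 - 1*(-22605)) + 113629781/222 = (-1772356 + 22605) + 113629781/222 = -1749751 + 113629781/222 = -274814941/222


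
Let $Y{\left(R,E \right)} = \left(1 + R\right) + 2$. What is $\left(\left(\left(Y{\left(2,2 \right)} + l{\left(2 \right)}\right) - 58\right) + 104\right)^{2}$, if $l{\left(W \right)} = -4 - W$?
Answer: $2025$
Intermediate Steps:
$Y{\left(R,E \right)} = 3 + R$
$\left(\left(\left(Y{\left(2,2 \right)} + l{\left(2 \right)}\right) - 58\right) + 104\right)^{2} = \left(\left(\left(\left(3 + 2\right) - 6\right) - 58\right) + 104\right)^{2} = \left(\left(\left(5 - 6\right) - 58\right) + 104\right)^{2} = \left(\left(-1 - 58\right) + 104\right)^{2} = \left(-59 + 104\right)^{2} = 45^{2} = 2025$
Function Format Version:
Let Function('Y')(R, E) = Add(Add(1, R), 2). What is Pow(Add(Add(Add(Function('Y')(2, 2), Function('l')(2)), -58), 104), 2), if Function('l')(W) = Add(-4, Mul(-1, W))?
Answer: 2025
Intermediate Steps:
Function('Y')(R, E) = Add(3, R)
Pow(Add(Add(Add(Function('Y')(2, 2), Function('l')(2)), -58), 104), 2) = Pow(Add(Add(Add(Add(3, 2), Add(-4, Mul(-1, 2))), -58), 104), 2) = Pow(Add(Add(Add(5, Add(-4, -2)), -58), 104), 2) = Pow(Add(Add(Add(5, -6), -58), 104), 2) = Pow(Add(Add(-1, -58), 104), 2) = Pow(Add(-59, 104), 2) = Pow(45, 2) = 2025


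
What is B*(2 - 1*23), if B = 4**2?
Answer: -336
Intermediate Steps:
B = 16
B*(2 - 1*23) = 16*(2 - 1*23) = 16*(2 - 23) = 16*(-21) = -336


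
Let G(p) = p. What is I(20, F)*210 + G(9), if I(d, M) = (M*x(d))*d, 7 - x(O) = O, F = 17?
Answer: -928191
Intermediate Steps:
x(O) = 7 - O
I(d, M) = M*d*(7 - d) (I(d, M) = (M*(7 - d))*d = M*d*(7 - d))
I(20, F)*210 + G(9) = (17*20*(7 - 1*20))*210 + 9 = (17*20*(7 - 20))*210 + 9 = (17*20*(-13))*210 + 9 = -4420*210 + 9 = -928200 + 9 = -928191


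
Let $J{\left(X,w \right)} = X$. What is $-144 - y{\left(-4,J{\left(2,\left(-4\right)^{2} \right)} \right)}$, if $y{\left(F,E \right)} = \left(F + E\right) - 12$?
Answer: $-130$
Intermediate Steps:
$y{\left(F,E \right)} = -12 + E + F$ ($y{\left(F,E \right)} = \left(E + F\right) - 12 = -12 + E + F$)
$-144 - y{\left(-4,J{\left(2,\left(-4\right)^{2} \right)} \right)} = -144 - \left(-12 + 2 - 4\right) = -144 - -14 = -144 + 14 = -130$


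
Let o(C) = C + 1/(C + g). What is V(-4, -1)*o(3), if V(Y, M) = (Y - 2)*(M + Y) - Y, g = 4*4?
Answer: 1972/19 ≈ 103.79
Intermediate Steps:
g = 16
V(Y, M) = -Y + (-2 + Y)*(M + Y) (V(Y, M) = (-2 + Y)*(M + Y) - Y = -Y + (-2 + Y)*(M + Y))
o(C) = C + 1/(16 + C) (o(C) = C + 1/(C + 16) = C + 1/(16 + C))
V(-4, -1)*o(3) = ((-4)² - 3*(-4) - 2*(-1) - 1*(-4))*((1 + 3² + 16*3)/(16 + 3)) = (16 + 12 + 2 + 4)*((1 + 9 + 48)/19) = 34*((1/19)*58) = 34*(58/19) = 1972/19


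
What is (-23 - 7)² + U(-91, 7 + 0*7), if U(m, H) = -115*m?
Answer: 11365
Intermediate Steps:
(-23 - 7)² + U(-91, 7 + 0*7) = (-23 - 7)² - 115*(-91) = (-30)² + 10465 = 900 + 10465 = 11365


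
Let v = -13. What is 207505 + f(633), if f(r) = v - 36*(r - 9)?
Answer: 185028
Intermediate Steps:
f(r) = 311 - 36*r (f(r) = -13 - 36*(r - 9) = -13 - 36*(-9 + r) = -13 - 6*(-54 + 6*r) = -13 + (324 - 36*r) = 311 - 36*r)
207505 + f(633) = 207505 + (311 - 36*633) = 207505 + (311 - 22788) = 207505 - 22477 = 185028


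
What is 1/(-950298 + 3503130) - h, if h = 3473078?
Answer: -8866184656895/2552832 ≈ -3.4731e+6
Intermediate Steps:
1/(-950298 + 3503130) - h = 1/(-950298 + 3503130) - 1*3473078 = 1/2552832 - 3473078 = -8866184656895/2552832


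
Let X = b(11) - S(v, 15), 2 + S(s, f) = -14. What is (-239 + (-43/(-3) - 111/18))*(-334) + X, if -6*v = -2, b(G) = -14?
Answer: 231301/3 ≈ 77100.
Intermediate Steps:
v = ⅓ (v = -⅙*(-2) = ⅓ ≈ 0.33333)
S(s, f) = -16 (S(s, f) = -2 - 14 = -16)
X = 2 (X = -14 - 1*(-16) = -14 + 16 = 2)
(-239 + (-43/(-3) - 111/18))*(-334) + X = (-239 + (-43/(-3) - 111/18))*(-334) + 2 = (-239 + (-43*(-⅓) - 111*1/18))*(-334) + 2 = (-239 + (43/3 - 37/6))*(-334) + 2 = (-239 + 49/6)*(-334) + 2 = -1385/6*(-334) + 2 = 231295/3 + 2 = 231301/3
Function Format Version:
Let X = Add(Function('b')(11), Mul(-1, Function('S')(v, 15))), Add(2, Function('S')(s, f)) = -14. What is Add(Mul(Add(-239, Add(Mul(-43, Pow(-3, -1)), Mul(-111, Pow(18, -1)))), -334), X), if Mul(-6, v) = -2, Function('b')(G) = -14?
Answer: Rational(231301, 3) ≈ 77100.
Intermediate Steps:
v = Rational(1, 3) (v = Mul(Rational(-1, 6), -2) = Rational(1, 3) ≈ 0.33333)
Function('S')(s, f) = -16 (Function('S')(s, f) = Add(-2, -14) = -16)
X = 2 (X = Add(-14, Mul(-1, -16)) = Add(-14, 16) = 2)
Add(Mul(Add(-239, Add(Mul(-43, Pow(-3, -1)), Mul(-111, Pow(18, -1)))), -334), X) = Add(Mul(Add(-239, Add(Mul(-43, Pow(-3, -1)), Mul(-111, Pow(18, -1)))), -334), 2) = Add(Mul(Add(-239, Add(Mul(-43, Rational(-1, 3)), Mul(-111, Rational(1, 18)))), -334), 2) = Add(Mul(Add(-239, Add(Rational(43, 3), Rational(-37, 6))), -334), 2) = Add(Mul(Add(-239, Rational(49, 6)), -334), 2) = Add(Mul(Rational(-1385, 6), -334), 2) = Add(Rational(231295, 3), 2) = Rational(231301, 3)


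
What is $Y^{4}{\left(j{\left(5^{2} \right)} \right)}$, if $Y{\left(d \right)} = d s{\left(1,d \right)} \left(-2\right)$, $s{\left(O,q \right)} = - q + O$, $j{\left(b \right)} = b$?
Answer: $2073600000000$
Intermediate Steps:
$s{\left(O,q \right)} = O - q$
$Y{\left(d \right)} = - 2 d \left(1 - d\right)$ ($Y{\left(d \right)} = d \left(1 - d\right) \left(-2\right) = - 2 d \left(1 - d\right)$)
$Y^{4}{\left(j{\left(5^{2} \right)} \right)} = \left(2 \cdot 5^{2} \left(-1 + 5^{2}\right)\right)^{4} = \left(2 \cdot 25 \left(-1 + 25\right)\right)^{4} = \left(2 \cdot 25 \cdot 24\right)^{4} = 1200^{4} = 2073600000000$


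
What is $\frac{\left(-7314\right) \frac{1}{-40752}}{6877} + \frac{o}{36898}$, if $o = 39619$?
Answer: $\frac{40230268873}{37466376792} \approx 1.0738$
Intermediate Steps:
$\frac{\left(-7314\right) \frac{1}{-40752}}{6877} + \frac{o}{36898} = \frac{\left(-7314\right) \frac{1}{-40752}}{6877} + \frac{39619}{36898} = \left(-7314\right) \left(- \frac{1}{40752}\right) \frac{1}{6877} + 39619 \cdot \frac{1}{36898} = \frac{1219}{6792} \cdot \frac{1}{6877} + \frac{39619}{36898} = \frac{53}{2030808} + \frac{39619}{36898} = \frac{40230268873}{37466376792}$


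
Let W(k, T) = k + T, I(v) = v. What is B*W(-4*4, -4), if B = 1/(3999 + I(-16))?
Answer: -20/3983 ≈ -0.0050213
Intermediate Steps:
W(k, T) = T + k
B = 1/3983 (B = 1/(3999 - 16) = 1/3983 ≈ 0.00025107)
B*W(-4*4, -4) = (-4 - 4*4)/3983 = (-4 - 16)/3983 = (1/3983)*(-20) = -20/3983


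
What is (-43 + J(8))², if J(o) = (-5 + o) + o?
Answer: 1024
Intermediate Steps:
J(o) = -5 + 2*o
(-43 + J(8))² = (-43 + (-5 + 2*8))² = (-43 + (-5 + 16))² = (-43 + 11)² = (-32)² = 1024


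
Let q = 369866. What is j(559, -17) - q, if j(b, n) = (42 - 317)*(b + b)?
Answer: -677316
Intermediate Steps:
j(b, n) = -550*b
j(559, -17) - q = -550*559 - 1*369866 = -307450 - 369866 = -677316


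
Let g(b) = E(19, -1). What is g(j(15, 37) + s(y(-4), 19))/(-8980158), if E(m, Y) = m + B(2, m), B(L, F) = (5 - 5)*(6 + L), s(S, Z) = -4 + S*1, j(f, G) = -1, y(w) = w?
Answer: -19/8980158 ≈ -2.1158e-6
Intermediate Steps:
s(S, Z) = -4 + S
B(L, F) = 0 (B(L, F) = 0*(6 + L) = 0)
E(m, Y) = m (E(m, Y) = m + 0 = m)
g(b) = 19
g(j(15, 37) + s(y(-4), 19))/(-8980158) = 19/(-8980158) = 19*(-1/8980158) = -19/8980158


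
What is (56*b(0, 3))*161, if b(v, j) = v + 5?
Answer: 45080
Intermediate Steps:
b(v, j) = 5 + v
(56*b(0, 3))*161 = (56*(5 + 0))*161 = (56*5)*161 = 280*161 = 45080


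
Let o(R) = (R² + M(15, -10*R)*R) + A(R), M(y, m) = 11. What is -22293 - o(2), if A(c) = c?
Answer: -22321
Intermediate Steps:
o(R) = R² + 12*R (o(R) = (R² + 11*R) + R = R² + 12*R)
-22293 - o(2) = -22293 - 2*(12 + 2) = -22293 - 2*14 = -22293 - 1*28 = -22293 - 28 = -22321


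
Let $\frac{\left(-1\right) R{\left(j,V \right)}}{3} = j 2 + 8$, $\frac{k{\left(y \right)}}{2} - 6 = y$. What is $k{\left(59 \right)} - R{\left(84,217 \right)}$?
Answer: $658$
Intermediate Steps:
$k{\left(y \right)} = 12 + 2 y$
$R{\left(j,V \right)} = -24 - 6 j$ ($R{\left(j,V \right)} = - 3 \left(j 2 + 8\right) = - 3 \left(2 j + 8\right) = - 3 \left(8 + 2 j\right) = -24 - 6 j$)
$k{\left(59 \right)} - R{\left(84,217 \right)} = \left(12 + 2 \cdot 59\right) - \left(-24 - 504\right) = \left(12 + 118\right) - \left(-24 - 504\right) = 130 - -528 = 130 + 528 = 658$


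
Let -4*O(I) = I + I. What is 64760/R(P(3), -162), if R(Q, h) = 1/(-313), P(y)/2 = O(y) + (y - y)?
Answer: -20269880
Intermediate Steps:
O(I) = -I/2 (O(I) = -(I + I)/4 = -I/2)
P(y) = -y (P(y) = 2*(-y/2 + (y - y)) = 2*(-y/2 + 0) = 2*(-y/2) = -y)
R(Q, h) = -1/313
64760/R(P(3), -162) = 64760/(-1/313) = 64760*(-313) = -20269880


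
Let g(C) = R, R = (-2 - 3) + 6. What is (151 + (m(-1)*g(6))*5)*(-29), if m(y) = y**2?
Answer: -4524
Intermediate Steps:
R = 1 (R = -5 + 6 = 1)
g(C) = 1
(151 + (m(-1)*g(6))*5)*(-29) = (151 + ((-1)**2*1)*5)*(-29) = (151 + (1*1)*5)*(-29) = (151 + 1*5)*(-29) = (151 + 5)*(-29) = 156*(-29) = -4524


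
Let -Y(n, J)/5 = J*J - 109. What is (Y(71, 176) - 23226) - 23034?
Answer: -200595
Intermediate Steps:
Y(n, J) = 545 - 5*J**2 (Y(n, J) = -5*(J*J - 109) = -5*(J**2 - 109) = -5*(-109 + J**2) = 545 - 5*J**2)
(Y(71, 176) - 23226) - 23034 = ((545 - 5*176**2) - 23226) - 23034 = ((545 - 5*30976) - 23226) - 23034 = ((545 - 154880) - 23226) - 23034 = (-154335 - 23226) - 23034 = -177561 - 23034 = -200595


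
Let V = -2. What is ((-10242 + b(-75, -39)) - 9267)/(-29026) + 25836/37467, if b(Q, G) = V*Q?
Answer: 21380281/15761118 ≈ 1.3565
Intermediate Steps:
b(Q, G) = -2*Q
((-10242 + b(-75, -39)) - 9267)/(-29026) + 25836/37467 = ((-10242 - 2*(-75)) - 9267)/(-29026) + 25836/37467 = ((-10242 + 150) - 9267)*(-1/29026) + 25836*(1/37467) = (-10092 - 9267)*(-1/29026) + 8612/12489 = -19359*(-1/29026) + 8612/12489 = 19359/29026 + 8612/12489 = 21380281/15761118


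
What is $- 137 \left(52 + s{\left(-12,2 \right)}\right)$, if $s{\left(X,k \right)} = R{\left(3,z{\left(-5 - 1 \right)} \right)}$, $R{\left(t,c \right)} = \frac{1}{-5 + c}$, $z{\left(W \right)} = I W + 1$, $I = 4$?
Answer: $- \frac{199335}{28} \approx -7119.1$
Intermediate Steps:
$z{\left(W \right)} = 1 + 4 W$ ($z{\left(W \right)} = 4 W + 1 = 1 + 4 W$)
$s{\left(X,k \right)} = - \frac{1}{28}$ ($s{\left(X,k \right)} = \frac{1}{-5 + \left(1 + 4 \left(-5 - 1\right)\right)} = \frac{1}{-5 + \left(1 + 4 \left(-6\right)\right)} = \frac{1}{-5 + \left(1 - 24\right)} = \frac{1}{-5 - 23} = \frac{1}{-28} = - \frac{1}{28}$)
$- 137 \left(52 + s{\left(-12,2 \right)}\right) = - 137 \left(52 - \frac{1}{28}\right) = \left(-137\right) \frac{1455}{28} = - \frac{199335}{28}$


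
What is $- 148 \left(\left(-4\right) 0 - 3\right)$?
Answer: $444$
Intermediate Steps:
$- 148 \left(\left(-4\right) 0 - 3\right) = - 148 \left(0 - 3\right) = \left(-148\right) \left(-3\right) = 444$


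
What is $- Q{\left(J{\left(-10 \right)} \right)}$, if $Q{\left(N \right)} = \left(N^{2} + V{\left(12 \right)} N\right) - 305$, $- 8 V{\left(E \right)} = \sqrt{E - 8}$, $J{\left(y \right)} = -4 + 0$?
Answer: $288$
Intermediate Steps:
$J{\left(y \right)} = -4$
$V{\left(E \right)} = - \frac{\sqrt{-8 + E}}{8}$ ($V{\left(E \right)} = - \frac{\sqrt{E - 8}}{8} = - \frac{\sqrt{-8 + E}}{8}$)
$Q{\left(N \right)} = -305 + N^{2} - \frac{N}{4}$ ($Q{\left(N \right)} = \left(N^{2} + - \frac{\sqrt{-8 + 12}}{8} N\right) - 305 = \left(N^{2} + - \frac{\sqrt{4}}{8} N\right) - 305 = \left(N^{2} + \left(- \frac{1}{8}\right) 2 N\right) - 305 = \left(N^{2} - \frac{N}{4}\right) - 305 = -305 + N^{2} - \frac{N}{4}$)
$- Q{\left(J{\left(-10 \right)} \right)} = - (-305 + \left(-4\right)^{2} - -1) = - (-305 + 16 + 1) = \left(-1\right) \left(-288\right) = 288$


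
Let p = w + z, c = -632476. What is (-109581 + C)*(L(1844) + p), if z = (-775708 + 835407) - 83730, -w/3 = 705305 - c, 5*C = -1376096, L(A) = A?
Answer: 1552872751106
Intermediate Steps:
C = -1376096/5 (C = (⅕)*(-1376096) = -1376096/5 ≈ -2.7522e+5)
w = -4013343 (w = -3*(705305 - 1*(-632476)) = -3*(705305 + 632476) = -3*1337781 = -4013343)
z = -24031 (z = 59699 - 83730 = -24031)
p = -4037374 (p = -4013343 - 24031 = -4037374)
(-109581 + C)*(L(1844) + p) = (-109581 - 1376096/5)*(1844 - 4037374) = -1924001/5*(-4035530) = 1552872751106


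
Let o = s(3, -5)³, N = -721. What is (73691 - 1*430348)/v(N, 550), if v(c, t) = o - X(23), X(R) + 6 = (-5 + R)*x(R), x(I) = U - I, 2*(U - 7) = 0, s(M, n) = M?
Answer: -356657/321 ≈ -1111.1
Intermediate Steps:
U = 7 (U = 7 + (½)*0 = 7 + 0 = 7)
o = 27 (o = 3³ = 27)
x(I) = 7 - I
X(R) = -6 + (-5 + R)*(7 - R)
v(c, t) = 321 (v(c, t) = 27 - (-41 - 1*23² + 12*23) = 27 - (-41 - 1*529 + 276) = 27 - (-41 - 529 + 276) = 27 - 1*(-294) = 27 + 294 = 321)
(73691 - 1*430348)/v(N, 550) = (73691 - 1*430348)/321 = (73691 - 430348)*(1/321) = -356657*1/321 = -356657/321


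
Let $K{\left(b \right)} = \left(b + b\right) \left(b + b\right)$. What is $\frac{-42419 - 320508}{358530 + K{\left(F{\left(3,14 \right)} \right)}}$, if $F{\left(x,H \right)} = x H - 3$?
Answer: $- \frac{362927}{364614} \approx -0.99537$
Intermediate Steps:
$F{\left(x,H \right)} = -3 + H x$ ($F{\left(x,H \right)} = H x - 3 = -3 + H x$)
$K{\left(b \right)} = 4 b^{2}$ ($K{\left(b \right)} = 2 b 2 b = 4 b^{2}$)
$\frac{-42419 - 320508}{358530 + K{\left(F{\left(3,14 \right)} \right)}} = \frac{-42419 - 320508}{358530 + 4 \left(-3 + 14 \cdot 3\right)^{2}} = - \frac{362927}{358530 + 4 \left(-3 + 42\right)^{2}} = - \frac{362927}{358530 + 4 \cdot 39^{2}} = - \frac{362927}{358530 + 4 \cdot 1521} = - \frac{362927}{358530 + 6084} = - \frac{362927}{364614}$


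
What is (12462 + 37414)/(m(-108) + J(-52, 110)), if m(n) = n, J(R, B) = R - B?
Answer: -24938/135 ≈ -184.73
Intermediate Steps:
(12462 + 37414)/(m(-108) + J(-52, 110)) = (12462 + 37414)/(-108 + (-52 - 1*110)) = 49876/(-108 + (-52 - 110)) = 49876/(-108 - 162) = 49876/(-270) = 49876*(-1/270) = -24938/135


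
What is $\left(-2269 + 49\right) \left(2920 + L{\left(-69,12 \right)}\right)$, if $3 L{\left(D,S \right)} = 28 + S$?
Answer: $-6512000$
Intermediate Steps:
$L{\left(D,S \right)} = \frac{28}{3} + \frac{S}{3}$ ($L{\left(D,S \right)} = \frac{28 + S}{3} = \frac{28}{3} + \frac{S}{3}$)
$\left(-2269 + 49\right) \left(2920 + L{\left(-69,12 \right)}\right) = \left(-2269 + 49\right) \left(2920 + \left(\frac{28}{3} + \frac{1}{3} \cdot 12\right)\right) = - 2220 \left(2920 + \left(\frac{28}{3} + 4\right)\right) = - 2220 \left(2920 + \frac{40}{3}\right) = \left(-2220\right) \frac{8800}{3} = -6512000$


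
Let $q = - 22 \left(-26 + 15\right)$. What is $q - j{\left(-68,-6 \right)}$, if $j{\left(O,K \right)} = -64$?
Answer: $306$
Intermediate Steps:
$q = 242$ ($q = \left(-22\right) \left(-11\right) = 242$)
$q - j{\left(-68,-6 \right)} = 242 - -64 = 242 + 64 = 306$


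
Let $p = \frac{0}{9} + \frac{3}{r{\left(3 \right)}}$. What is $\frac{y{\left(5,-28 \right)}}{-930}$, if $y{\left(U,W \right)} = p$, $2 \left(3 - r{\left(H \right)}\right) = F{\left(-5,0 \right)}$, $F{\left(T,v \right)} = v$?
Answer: $- \frac{1}{930} \approx -0.0010753$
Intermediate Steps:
$r{\left(H \right)} = 3$ ($r{\left(H \right)} = 3 - 0 = 3 + 0 = 3$)
$p = 1$ ($p = \frac{0}{9} + \frac{3}{3} = 0 \cdot \frac{1}{9} + 3 \cdot \frac{1}{3} = 0 + 1 = 1$)
$y{\left(U,W \right)} = 1$
$\frac{y{\left(5,-28 \right)}}{-930} = 1 \frac{1}{-930} = 1 \left(- \frac{1}{930}\right) = - \frac{1}{930}$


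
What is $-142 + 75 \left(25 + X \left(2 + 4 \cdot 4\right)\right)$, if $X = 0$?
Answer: $1733$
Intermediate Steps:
$-142 + 75 \left(25 + X \left(2 + 4 \cdot 4\right)\right) = -142 + 75 \left(25 + 0 \left(2 + 4 \cdot 4\right)\right) = -142 + 75 \left(25 + 0 \left(2 + 16\right)\right) = -142 + 75 \left(25 + 0 \cdot 18\right) = -142 + 75 \left(25 + 0\right) = -142 + 75 \cdot 25 = -142 + 1875 = 1733$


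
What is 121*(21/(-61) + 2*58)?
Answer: 853655/61 ≈ 13994.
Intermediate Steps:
121*(21/(-61) + 2*58) = 121*(21*(-1/61) + 116) = 121*(-21/61 + 116) = 121*(7055/61) = 853655/61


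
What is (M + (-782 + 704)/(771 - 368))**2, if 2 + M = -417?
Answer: 168870025/961 ≈ 1.7572e+5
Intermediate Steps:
M = -419 (M = -2 - 417 = -419)
(M + (-782 + 704)/(771 - 368))**2 = (-419 + (-782 + 704)/(771 - 368))**2 = (-419 - 78/403)**2 = (-419 - 78*1/403)**2 = (-419 - 6/31)**2 = (-12995/31)**2 = 168870025/961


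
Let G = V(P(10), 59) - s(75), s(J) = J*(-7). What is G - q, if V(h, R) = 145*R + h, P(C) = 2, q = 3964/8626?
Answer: 39168684/4313 ≈ 9081.5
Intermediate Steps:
q = 1982/4313 (q = 3964*(1/8626) = 1982/4313 ≈ 0.45954)
s(J) = -7*J
V(h, R) = h + 145*R
G = 9082 (G = (2 + 145*59) - (-7)*75 = (2 + 8555) - 1*(-525) = 8557 + 525 = 9082)
G - q = 9082 - 1*1982/4313 = 9082 - 1982/4313 = 39168684/4313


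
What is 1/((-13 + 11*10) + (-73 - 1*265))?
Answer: -1/241 ≈ -0.0041494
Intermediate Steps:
1/((-13 + 11*10) + (-73 - 1*265)) = 1/((-13 + 110) + (-73 - 265)) = 1/(97 - 338) = 1/(-241) = -1/241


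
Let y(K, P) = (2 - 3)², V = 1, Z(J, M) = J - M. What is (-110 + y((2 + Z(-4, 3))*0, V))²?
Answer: 11881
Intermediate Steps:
y(K, P) = 1 (y(K, P) = (-1)² = 1)
(-110 + y((2 + Z(-4, 3))*0, V))² = (-110 + 1)² = (-109)² = 11881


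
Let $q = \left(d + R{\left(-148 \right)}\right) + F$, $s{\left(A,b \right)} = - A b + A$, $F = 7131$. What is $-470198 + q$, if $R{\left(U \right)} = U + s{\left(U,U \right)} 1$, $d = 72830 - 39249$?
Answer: $-451686$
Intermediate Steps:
$s{\left(A,b \right)} = A - A b$ ($s{\left(A,b \right)} = - A b + A = A - A b$)
$d = 33581$ ($d = 72830 - 39249 = 33581$)
$R{\left(U \right)} = U + U \left(1 - U\right)$ ($R{\left(U \right)} = U + U \left(1 - U\right) 1 = U + U \left(1 - U\right)$)
$q = 18512$ ($q = \left(33581 - 148 \left(2 - -148\right)\right) + 7131 = \left(33581 - 148 \left(2 + 148\right)\right) + 7131 = \left(33581 - 22200\right) + 7131 = 11381 + 7131 = 18512$)
$-470198 + q = -470198 + 18512 = -451686$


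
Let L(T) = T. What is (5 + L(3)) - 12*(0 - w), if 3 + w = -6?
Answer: -100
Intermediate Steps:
w = -9 (w = -3 - 6 = -9)
(5 + L(3)) - 12*(0 - w) = (5 + 3) - 12*(0 - 1*(-9)) = 8 - 12*(0 + 9) = 8 - 12*9 = 8 - 108 = -100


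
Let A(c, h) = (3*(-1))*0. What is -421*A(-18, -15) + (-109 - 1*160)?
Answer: -269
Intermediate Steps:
A(c, h) = 0 (A(c, h) = -3*0 = 0)
-421*A(-18, -15) + (-109 - 1*160) = -421*0 + (-109 - 1*160) = 0 + (-109 - 160) = 0 - 269 = -269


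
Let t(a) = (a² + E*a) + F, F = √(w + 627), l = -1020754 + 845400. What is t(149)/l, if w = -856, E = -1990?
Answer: 274309/175354 - I*√229/175354 ≈ 1.5643 - 8.6298e-5*I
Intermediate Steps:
l = -175354
F = I*√229 (F = √(-856 + 627) = √(-229) = I*√229 ≈ 15.133*I)
t(a) = a² - 1990*a + I*√229 (t(a) = (a² - 1990*a) + I*√229 = a² - 1990*a + I*√229)
t(149)/l = (149² - 1990*149 + I*√229)/(-175354) = (22201 - 296510 + I*√229)*(-1/175354) = (-274309 + I*√229)*(-1/175354) = 274309/175354 - I*√229/175354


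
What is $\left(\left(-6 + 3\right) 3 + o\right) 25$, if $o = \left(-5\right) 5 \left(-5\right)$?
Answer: $2900$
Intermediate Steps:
$o = 125$ ($o = \left(-25\right) \left(-5\right) = 125$)
$\left(\left(-6 + 3\right) 3 + o\right) 25 = \left(\left(-6 + 3\right) 3 + 125\right) 25 = \left(\left(-3\right) 3 + 125\right) 25 = \left(-9 + 125\right) 25 = 116 \cdot 25 = 2900$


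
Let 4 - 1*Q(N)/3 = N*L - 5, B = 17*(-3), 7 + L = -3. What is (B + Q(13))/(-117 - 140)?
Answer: -366/257 ≈ -1.4241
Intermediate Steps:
L = -10 (L = -7 - 3 = -10)
B = -51
Q(N) = 27 + 30*N (Q(N) = 12 - 3*(N*(-10) - 5) = 12 - 3*(-10*N - 5) = 12 - 3*(-5 - 10*N) = 12 + (15 + 30*N) = 27 + 30*N)
(B + Q(13))/(-117 - 140) = (-51 + (27 + 30*13))/(-117 - 140) = (-51 + (27 + 390))/(-257) = (-51 + 417)*(-1/257) = 366*(-1/257) = -366/257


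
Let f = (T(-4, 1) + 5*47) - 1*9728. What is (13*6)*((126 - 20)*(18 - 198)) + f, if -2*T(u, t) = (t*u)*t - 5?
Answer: -2995457/2 ≈ -1.4977e+6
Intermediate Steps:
T(u, t) = 5/2 - u*t**2/2 (T(u, t) = -((t*u)*t - 5)/2 = -(u*t**2 - 5)/2 = -(-5 + u*t**2)/2 = 5/2 - u*t**2/2)
f = -18977/2 (f = ((5/2 - 1/2*(-4)*1**2) + 5*47) - 1*9728 = ((5/2 - 1/2*(-4)*1) + 235) - 9728 = ((5/2 + 2) + 235) - 9728 = (9/2 + 235) - 9728 = 479/2 - 9728 = -18977/2 ≈ -9488.5)
(13*6)*((126 - 20)*(18 - 198)) + f = (13*6)*((126 - 20)*(18 - 198)) - 18977/2 = 78*(106*(-180)) - 18977/2 = 78*(-19080) - 18977/2 = -1488240 - 18977/2 = -2995457/2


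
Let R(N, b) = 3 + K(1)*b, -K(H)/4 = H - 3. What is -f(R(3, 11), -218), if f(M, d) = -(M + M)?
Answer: 182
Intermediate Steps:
K(H) = 12 - 4*H (K(H) = -4*(H - 3) = -4*(-3 + H) = 12 - 4*H)
R(N, b) = 3 + 8*b (R(N, b) = 3 + (12 - 4*1)*b = 3 + (12 - 4)*b = 3 + 8*b)
f(M, d) = -2*M
-f(R(3, 11), -218) = -(-2)*(3 + 8*11) = -(-2)*(3 + 88) = -(-2)*91 = -1*(-182) = 182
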